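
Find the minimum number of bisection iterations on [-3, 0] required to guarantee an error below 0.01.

We need (b-a)/2^n ≤ 0.01
(0 - (-3))/2^n ≤ 0.01
3/2^n ≤ 0.01
2^n ≥ 300
n ≥ log₂(300) = 8.23
n ≥ 9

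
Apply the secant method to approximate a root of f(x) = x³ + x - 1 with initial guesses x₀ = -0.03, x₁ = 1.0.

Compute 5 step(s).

f(x) = x³ + x - 1
x₀ = -0.03, x₁ = 1.0

Secant formula: x_{n+1} = x_n - f(x_n)(x_n - x_{n-1})/(f(x_n) - f(x_{n-1}))

Iteration 1:
  f(-0.030000) = -1.030027
  f(1.000000) = 1.000000
  x_2 = 1.000000 - 1.000000×(1.000000 - (-0.030000))/(1.000000 - (-1.030027))
       = 0.492618
Iteration 2:
  f(1.000000) = 1.000000
  f(0.492618) = -0.387838
  x_3 = 0.492618 - (-0.387838)×(0.492618 - 1.000000)/(-0.387838 - 1.000000)
       = 0.634408
Iteration 3:
  f(0.492618) = -0.387838
  f(0.634408) = -0.110260
  x_4 = 0.634408 - (-0.110260)×(0.634408 - 0.492618)/(-0.110260 - (-0.387838))
       = 0.690730
Iteration 4:
  f(0.634408) = -0.110260
  f(0.690730) = 0.020283
  x_5 = 0.690730 - 0.020283×(0.690730 - 0.634408)/(0.020283 - (-0.110260))
       = 0.681979
Iteration 5:
  f(0.690730) = 0.020283
  f(0.681979) = -0.000836
  x_6 = 0.681979 - (-0.000836)×(0.681979 - 0.690730)/(-0.000836 - 0.020283)
       = 0.682325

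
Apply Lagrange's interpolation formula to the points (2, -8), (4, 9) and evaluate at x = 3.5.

Lagrange interpolation formula:
P(x) = Σ yᵢ × Lᵢ(x)
where Lᵢ(x) = Π_{j≠i} (x - xⱼ)/(xᵢ - xⱼ)

L_0(3.5) = (3.5 - 4)/(2 - 4) = 0.250000
L_1(3.5) = (3.5 - 2)/(4 - 2) = 0.750000

P(3.5) = (-8)×L_0(3.5) + 9×L_1(3.5)
P(3.5) = 4.750000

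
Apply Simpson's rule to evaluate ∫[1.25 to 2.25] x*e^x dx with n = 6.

f(x) = x*e^x
a = 1.25, b = 2.25, n = 6
h = (b - a)/n = 0.166667

Simpson's rule: (h/3)[f(x₀) + 4f(x₁) + 2f(x₂) + ... + f(xₙ)]

x_0 = 1.2500, f(x_0) = 4.362929, coefficient = 1
x_1 = 1.4167, f(x_1) = 5.841417, coefficient = 4
x_2 = 1.5833, f(x_2) = 7.712679, coefficient = 2
x_3 = 1.7500, f(x_3) = 10.070555, coefficient = 4
x_4 = 1.9167, f(x_4) = 13.029998, coefficient = 2
x_5 = 2.0833, f(x_5) = 16.731656, coefficient = 4
x_6 = 2.2500, f(x_6) = 21.347406, coefficient = 1

I ≈ (0.166667/3) × 197.770200 = 10.987233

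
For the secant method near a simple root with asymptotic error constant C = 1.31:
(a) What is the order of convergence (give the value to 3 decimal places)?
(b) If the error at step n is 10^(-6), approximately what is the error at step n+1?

(a) Secant method has superlinear convergence with order φ = (1+√5)/2 ≈ 1.618.
    This means |e_{n+1}| ≈ C|e_n|^1.618.

(b) With |e_n| = 10^(-6) and C = 1.31:
    |e_{n+1}| ≈ 1.31 × (10^(-6))^1.618 = 1.31 × 10^(-9.71)

(a) ≈ 1.618 (golden ratio); (b) |e_{n+1}| ≈ 2.565e-10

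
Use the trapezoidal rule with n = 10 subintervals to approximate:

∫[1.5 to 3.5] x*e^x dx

f(x) = x*e^x
a = 1.5, b = 3.5, n = 10
h = (b - a)/n = 0.200000

Trapezoidal rule: (h/2)[f(x₀) + 2f(x₁) + 2f(x₂) + ... + f(xₙ)]

x_0 = 1.5000, f(x_0) = 6.722534, coefficient = 1
x_1 = 1.7000, f(x_1) = 9.305711, coefficient = 2
x_2 = 1.9000, f(x_2) = 12.703199, coefficient = 2
x_3 = 2.1000, f(x_3) = 17.148957, coefficient = 2
x_4 = 2.3000, f(x_4) = 22.940620, coefficient = 2
x_5 = 2.5000, f(x_5) = 30.456235, coefficient = 2
x_6 = 2.7000, f(x_6) = 40.175276, coefficient = 2
x_7 = 2.9000, f(x_7) = 52.705022, coefficient = 2
x_8 = 3.1000, f(x_8) = 68.813649, coefficient = 2
x_9 = 3.3000, f(x_9) = 89.471708, coefficient = 2
x_10 = 3.5000, f(x_10) = 115.904082, coefficient = 1

I ≈ (0.200000/2) × 810.067367 = 81.006737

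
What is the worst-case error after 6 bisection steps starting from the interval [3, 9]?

Bisection error bound: |error| ≤ (b-a)/2^n
|error| ≤ (9 - 3)/2^6 = 6/2^6
|error| ≤ 0.0937500000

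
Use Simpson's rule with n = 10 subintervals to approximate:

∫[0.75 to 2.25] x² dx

f(x) = x²
a = 0.75, b = 2.25, n = 10
h = (b - a)/n = 0.150000

Simpson's rule: (h/3)[f(x₀) + 4f(x₁) + 2f(x₂) + ... + f(xₙ)]

x_0 = 0.7500, f(x_0) = 0.562500, coefficient = 1
x_1 = 0.9000, f(x_1) = 0.810000, coefficient = 4
x_2 = 1.0500, f(x_2) = 1.102500, coefficient = 2
x_3 = 1.2000, f(x_3) = 1.440000, coefficient = 4
x_4 = 1.3500, f(x_4) = 1.822500, coefficient = 2
x_5 = 1.5000, f(x_5) = 2.250000, coefficient = 4
x_6 = 1.6500, f(x_6) = 2.722500, coefficient = 2
x_7 = 1.8000, f(x_7) = 3.240000, coefficient = 4
x_8 = 1.9500, f(x_8) = 3.802500, coefficient = 2
x_9 = 2.1000, f(x_9) = 4.410000, coefficient = 4
x_10 = 2.2500, f(x_10) = 5.062500, coefficient = 1

I ≈ (0.150000/3) × 73.125000 = 3.656250
Exact value: 3.656250
Error: 0.000000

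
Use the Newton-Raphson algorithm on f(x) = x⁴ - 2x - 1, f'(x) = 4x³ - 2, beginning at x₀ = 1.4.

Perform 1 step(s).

f(x) = x⁴ - 2x - 1
f'(x) = 4x³ - 2
x₀ = 1.4

Newton-Raphson formula: x_{n+1} = x_n - f(x_n)/f'(x_n)

Iteration 1:
  f(1.400000) = 0.041600
  f'(1.400000) = 8.976000
  x_1 = 1.400000 - 0.041600/8.976000 = 1.395365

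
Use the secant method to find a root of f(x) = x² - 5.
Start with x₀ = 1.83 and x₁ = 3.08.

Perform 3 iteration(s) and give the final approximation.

f(x) = x² - 5
x₀ = 1.83, x₁ = 3.08

Secant formula: x_{n+1} = x_n - f(x_n)(x_n - x_{n-1})/(f(x_n) - f(x_{n-1}))

Iteration 1:
  f(1.830000) = -1.651100
  f(3.080000) = 4.486400
  x_2 = 3.080000 - 4.486400×(3.080000 - 1.830000)/(4.486400 - (-1.651100))
       = 2.166273
Iteration 2:
  f(3.080000) = 4.486400
  f(2.166273) = -0.307262
  x_3 = 2.166273 - (-0.307262)×(2.166273 - 3.080000)/(-0.307262 - 4.486400)
       = 2.224841
Iteration 3:
  f(2.166273) = -0.307262
  f(2.224841) = -0.050085
  x_4 = 2.224841 - (-0.050085)×(2.224841 - 2.166273)/(-0.050085 - (-0.307262))
       = 2.236246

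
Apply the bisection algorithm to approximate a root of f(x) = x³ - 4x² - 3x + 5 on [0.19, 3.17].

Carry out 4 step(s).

f(x) = x³ - 4x² - 3x + 5
Initial interval: [0.19, 3.17]

Iteration 1:
  c_1 = (0.190000 + 3.170000)/2 = 1.680000
  f(c_1) = f(1.680000) = -6.587968
  f(a) × f(c) < 0, new interval: [0.190000, 1.680000]
Iteration 2:
  c_2 = (0.190000 + 1.680000)/2 = 0.935000
  f(c_2) = f(0.935000) = -0.484500
  f(a) × f(c) < 0, new interval: [0.190000, 0.935000]
Iteration 3:
  c_3 = (0.190000 + 0.935000)/2 = 0.562500
  f(c_3) = f(0.562500) = 2.224854
  f(a) × f(c) ≥ 0, new interval: [0.562500, 0.935000]
Iteration 4:
  c_4 = (0.562500 + 0.935000)/2 = 0.748750
  f(c_4) = f(0.748750) = 0.931013
  f(a) × f(c) ≥ 0, new interval: [0.748750, 0.935000]

After 4 iteration(s), the approximation is c_4 = 0.748750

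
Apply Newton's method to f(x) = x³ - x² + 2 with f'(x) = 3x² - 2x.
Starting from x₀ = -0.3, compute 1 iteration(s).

f(x) = x³ - x² + 2
f'(x) = 3x² - 2x
x₀ = -0.3

Newton-Raphson formula: x_{n+1} = x_n - f(x_n)/f'(x_n)

Iteration 1:
  f(-0.300000) = 1.883000
  f'(-0.300000) = 0.870000
  x_1 = -0.300000 - 1.883000/0.870000 = -2.464368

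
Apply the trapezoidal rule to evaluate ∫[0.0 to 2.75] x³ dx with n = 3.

f(x) = x³
a = 0.0, b = 2.75, n = 3
h = (b - a)/n = 0.916667

Trapezoidal rule: (h/2)[f(x₀) + 2f(x₁) + 2f(x₂) + ... + f(xₙ)]

x_0 = 0.0000, f(x_0) = 0.000000, coefficient = 1
x_1 = 0.9167, f(x_1) = 0.770255, coefficient = 2
x_2 = 1.8333, f(x_2) = 6.162037, coefficient = 2
x_3 = 2.7500, f(x_3) = 20.796875, coefficient = 1

I ≈ (0.916667/2) × 34.661458 = 15.886502
Exact value: 14.297852
Error: 1.588650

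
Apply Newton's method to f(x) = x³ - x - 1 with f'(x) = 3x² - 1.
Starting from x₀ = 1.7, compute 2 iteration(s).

f(x) = x³ - x - 1
f'(x) = 3x² - 1
x₀ = 1.7

Newton-Raphson formula: x_{n+1} = x_n - f(x_n)/f'(x_n)

Iteration 1:
  f(1.700000) = 2.213000
  f'(1.700000) = 7.670000
  x_1 = 1.700000 - 2.213000/7.670000 = 1.411473
Iteration 2:
  f(1.411473) = 0.400544
  f'(1.411473) = 4.976770
  x_2 = 1.411473 - 0.400544/4.976770 = 1.330991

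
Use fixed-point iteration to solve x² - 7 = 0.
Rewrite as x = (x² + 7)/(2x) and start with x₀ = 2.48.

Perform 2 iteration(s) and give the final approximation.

Equation: x² - 7 = 0
Fixed-point form: x = (x² + 7)/(2x)
x₀ = 2.48

x_1 = g(2.480000) = 2.651290
x_2 = g(2.651290) = 2.645757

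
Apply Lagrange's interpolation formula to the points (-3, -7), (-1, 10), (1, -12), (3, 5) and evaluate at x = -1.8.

Lagrange interpolation formula:
P(x) = Σ yᵢ × Lᵢ(x)
where Lᵢ(x) = Π_{j≠i} (x - xⱼ)/(xᵢ - xⱼ)

L_0(-1.8) = (-1.8 - (-1))/(-3 - (-1)) × (-1.8 - 1)/(-3 - 1) × (-1.8 - 3)/(-3 - 3) = 0.224000
L_1(-1.8) = (-1.8 - (-3))/(-1 - (-3)) × (-1.8 - 1)/(-1 - 1) × (-1.8 - 3)/(-1 - 3) = 1.008000
L_2(-1.8) = (-1.8 - (-3))/(1 - (-3)) × (-1.8 - (-1))/(1 - (-1)) × (-1.8 - 3)/(1 - 3) = -0.288000
L_3(-1.8) = (-1.8 - (-3))/(3 - (-3)) × (-1.8 - (-1))/(3 - (-1)) × (-1.8 - 1)/(3 - 1) = 0.056000

P(-1.8) = (-7)×L_0(-1.8) + 10×L_1(-1.8) + (-12)×L_2(-1.8) + 5×L_3(-1.8)
P(-1.8) = 12.248000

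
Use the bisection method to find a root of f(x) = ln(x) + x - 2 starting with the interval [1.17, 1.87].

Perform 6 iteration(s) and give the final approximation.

f(x) = ln(x) + x - 2
Initial interval: [1.17, 1.87]

Iteration 1:
  c_1 = (1.170000 + 1.870000)/2 = 1.520000
  f(c_1) = f(1.520000) = -0.061290
  f(a) × f(c) ≥ 0, new interval: [1.520000, 1.870000]
Iteration 2:
  c_2 = (1.520000 + 1.870000)/2 = 1.695000
  f(c_2) = f(1.695000) = 0.222683
  f(a) × f(c) < 0, new interval: [1.520000, 1.695000]
Iteration 3:
  c_3 = (1.520000 + 1.695000)/2 = 1.607500
  f(c_3) = f(1.607500) = 0.082180
  f(a) × f(c) < 0, new interval: [1.520000, 1.607500]
Iteration 4:
  c_4 = (1.520000 + 1.607500)/2 = 1.563750
  f(c_4) = f(1.563750) = 0.010837
  f(a) × f(c) < 0, new interval: [1.520000, 1.563750]
Iteration 5:
  c_5 = (1.520000 + 1.563750)/2 = 1.541875
  f(c_5) = f(1.541875) = -0.025126
  f(a) × f(c) ≥ 0, new interval: [1.541875, 1.563750]
Iteration 6:
  c_6 = (1.541875 + 1.563750)/2 = 1.552812
  f(c_6) = f(1.552812) = -0.007120
  f(a) × f(c) ≥ 0, new interval: [1.552812, 1.563750]

After 6 iteration(s), the approximation is c_6 = 1.552812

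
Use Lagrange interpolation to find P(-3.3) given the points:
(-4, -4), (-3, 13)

Lagrange interpolation formula:
P(x) = Σ yᵢ × Lᵢ(x)
where Lᵢ(x) = Π_{j≠i} (x - xⱼ)/(xᵢ - xⱼ)

L_0(-3.3) = (-3.3 - (-3))/(-4 - (-3)) = 0.300000
L_1(-3.3) = (-3.3 - (-4))/(-3 - (-4)) = 0.700000

P(-3.3) = (-4)×L_0(-3.3) + 13×L_1(-3.3)
P(-3.3) = 7.900000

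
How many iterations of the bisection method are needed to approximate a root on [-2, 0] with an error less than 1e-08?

We need (b-a)/2^n ≤ 1e-08
(0 - (-2))/2^n ≤ 1e-08
2/2^n ≤ 1e-08
2^n ≥ 200000000
n ≥ log₂(200000000) = 27.58
n ≥ 28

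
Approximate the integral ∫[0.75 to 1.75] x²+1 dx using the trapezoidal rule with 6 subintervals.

f(x) = x²+1
a = 0.75, b = 1.75, n = 6
h = (b - a)/n = 0.166667

Trapezoidal rule: (h/2)[f(x₀) + 2f(x₁) + 2f(x₂) + ... + f(xₙ)]

x_0 = 0.7500, f(x_0) = 1.562500, coefficient = 1
x_1 = 0.9167, f(x_1) = 1.840278, coefficient = 2
x_2 = 1.0833, f(x_2) = 2.173611, coefficient = 2
x_3 = 1.2500, f(x_3) = 2.562500, coefficient = 2
x_4 = 1.4167, f(x_4) = 3.006944, coefficient = 2
x_5 = 1.5833, f(x_5) = 3.506944, coefficient = 2
x_6 = 1.7500, f(x_6) = 4.062500, coefficient = 1

I ≈ (0.166667/2) × 31.805556 = 2.650463
Exact value: 2.645833
Error: 0.004630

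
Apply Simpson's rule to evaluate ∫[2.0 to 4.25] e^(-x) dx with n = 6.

f(x) = e^(-x)
a = 2.0, b = 4.25, n = 6
h = (b - a)/n = 0.375000

Simpson's rule: (h/3)[f(x₀) + 4f(x₁) + 2f(x₂) + ... + f(xₙ)]

x_0 = 2.0000, f(x_0) = 0.135335, coefficient = 1
x_1 = 2.3750, f(x_1) = 0.093014, coefficient = 4
x_2 = 2.7500, f(x_2) = 0.063928, coefficient = 2
x_3 = 3.1250, f(x_3) = 0.043937, coefficient = 4
x_4 = 3.5000, f(x_4) = 0.030197, coefficient = 2
x_5 = 3.8750, f(x_5) = 0.020754, coefficient = 4
x_6 = 4.2500, f(x_6) = 0.014264, coefficient = 1

I ≈ (0.375000/3) × 0.968673 = 0.121084
Exact value: 0.121071
Error: 0.000013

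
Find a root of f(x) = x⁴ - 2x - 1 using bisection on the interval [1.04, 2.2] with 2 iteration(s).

f(x) = x⁴ - 2x - 1
Initial interval: [1.04, 2.2]

Iteration 1:
  c_1 = (1.040000 + 2.200000)/2 = 1.620000
  f(c_1) = f(1.620000) = 2.647475
  f(a) × f(c) < 0, new interval: [1.040000, 1.620000]
Iteration 2:
  c_2 = (1.040000 + 1.620000)/2 = 1.330000
  f(c_2) = f(1.330000) = -0.530993
  f(a) × f(c) ≥ 0, new interval: [1.330000, 1.620000]

After 2 iteration(s), the approximation is c_2 = 1.330000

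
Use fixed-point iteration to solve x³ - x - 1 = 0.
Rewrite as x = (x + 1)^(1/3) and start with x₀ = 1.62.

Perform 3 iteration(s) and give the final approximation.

Equation: x³ - x - 1 = 0
Fixed-point form: x = (x + 1)^(1/3)
x₀ = 1.62

x_1 = g(1.620000) = 1.378586
x_2 = g(1.378586) = 1.334872
x_3 = g(1.334872) = 1.326644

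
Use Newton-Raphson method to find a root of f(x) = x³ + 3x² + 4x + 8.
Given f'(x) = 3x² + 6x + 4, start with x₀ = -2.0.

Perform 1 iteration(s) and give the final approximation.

f(x) = x³ + 3x² + 4x + 8
f'(x) = 3x² + 6x + 4
x₀ = -2.0

Newton-Raphson formula: x_{n+1} = x_n - f(x_n)/f'(x_n)

Iteration 1:
  f(-2.000000) = 4.000000
  f'(-2.000000) = 4.000000
  x_1 = -2.000000 - 4.000000/4.000000 = -3.000000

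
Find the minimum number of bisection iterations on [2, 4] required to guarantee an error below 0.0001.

We need (b-a)/2^n ≤ 0.0001
(4 - 2)/2^n ≤ 0.0001
2/2^n ≤ 0.0001
2^n ≥ 20000
n ≥ log₂(20000) = 14.29
n ≥ 15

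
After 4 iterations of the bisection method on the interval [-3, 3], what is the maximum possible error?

Bisection error bound: |error| ≤ (b-a)/2^n
|error| ≤ (3 - (-3))/2^4 = 6/2^4
|error| ≤ 0.3750000000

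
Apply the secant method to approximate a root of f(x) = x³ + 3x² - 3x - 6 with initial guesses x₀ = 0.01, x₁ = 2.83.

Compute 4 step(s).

f(x) = x³ + 3x² - 3x - 6
x₀ = 0.01, x₁ = 2.83

Secant formula: x_{n+1} = x_n - f(x_n)(x_n - x_{n-1})/(f(x_n) - f(x_{n-1}))

Iteration 1:
  f(0.010000) = -6.029699
  f(2.830000) = 32.201887
  x_2 = 2.830000 - 32.201887×(2.830000 - 0.010000)/(32.201887 - (-6.029699))
       = 0.454757
Iteration 2:
  f(2.830000) = 32.201887
  f(0.454757) = -6.649814
  x_3 = 0.454757 - (-6.649814)×(0.454757 - 2.830000)/(-6.649814 - 32.201887)
       = 0.861301
Iteration 3:
  f(0.454757) = -6.649814
  f(0.861301) = -5.719439
  x_4 = 0.861301 - (-5.719439)×(0.861301 - 0.454757)/(-5.719439 - (-6.649814))
       = 3.360513
Iteration 4:
  f(0.861301) = -5.719439
  f(3.360513) = 55.748060
  x_5 = 3.360513 - 55.748060×(3.360513 - 0.861301)/(55.748060 - (-5.719439))
       = 1.093848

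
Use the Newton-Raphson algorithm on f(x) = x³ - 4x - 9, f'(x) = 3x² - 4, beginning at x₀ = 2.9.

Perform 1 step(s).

f(x) = x³ - 4x - 9
f'(x) = 3x² - 4
x₀ = 2.9

Newton-Raphson formula: x_{n+1} = x_n - f(x_n)/f'(x_n)

Iteration 1:
  f(2.900000) = 3.789000
  f'(2.900000) = 21.230000
  x_1 = 2.900000 - 3.789000/21.230000 = 2.721526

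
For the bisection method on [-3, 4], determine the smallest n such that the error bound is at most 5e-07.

We need (b-a)/2^n ≤ 5e-07
(4 - (-3))/2^n ≤ 5e-07
7/2^n ≤ 5e-07
2^n ≥ 14000000
n ≥ log₂(14000000) = 23.74
n ≥ 24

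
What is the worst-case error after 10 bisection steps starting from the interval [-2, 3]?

Bisection error bound: |error| ≤ (b-a)/2^n
|error| ≤ (3 - (-2))/2^10 = 5/2^10
|error| ≤ 0.0048828125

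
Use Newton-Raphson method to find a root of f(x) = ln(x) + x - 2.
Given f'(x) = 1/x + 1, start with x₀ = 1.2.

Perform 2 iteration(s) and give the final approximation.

f(x) = ln(x) + x - 2
f'(x) = 1/x + 1
x₀ = 1.2

Newton-Raphson formula: x_{n+1} = x_n - f(x_n)/f'(x_n)

Iteration 1:
  f(1.200000) = -0.617678
  f'(1.200000) = 1.833333
  x_1 = 1.200000 - (-0.617678)/1.833333 = 1.536916
Iteration 2:
  f(1.536916) = -0.033307
  f'(1.536916) = 1.650654
  x_2 = 1.536916 - (-0.033307)/1.650654 = 1.557094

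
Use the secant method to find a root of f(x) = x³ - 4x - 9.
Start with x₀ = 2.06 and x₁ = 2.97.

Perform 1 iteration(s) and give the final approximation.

f(x) = x³ - 4x - 9
x₀ = 2.06, x₁ = 2.97

Secant formula: x_{n+1} = x_n - f(x_n)(x_n - x_{n-1})/(f(x_n) - f(x_{n-1}))

Iteration 1:
  f(2.060000) = -8.498184
  f(2.970000) = 5.318073
  x_2 = 2.970000 - 5.318073×(2.970000 - 2.060000)/(5.318073 - (-8.498184))
       = 2.619728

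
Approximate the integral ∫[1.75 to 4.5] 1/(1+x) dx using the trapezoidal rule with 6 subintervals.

f(x) = 1/(1+x)
a = 1.75, b = 4.5, n = 6
h = (b - a)/n = 0.458333

Trapezoidal rule: (h/2)[f(x₀) + 2f(x₁) + 2f(x₂) + ... + f(xₙ)]

x_0 = 1.7500, f(x_0) = 0.363636, coefficient = 1
x_1 = 2.2083, f(x_1) = 0.311688, coefficient = 2
x_2 = 2.6667, f(x_2) = 0.272727, coefficient = 2
x_3 = 3.1250, f(x_3) = 0.242424, coefficient = 2
x_4 = 3.5833, f(x_4) = 0.218182, coefficient = 2
x_5 = 4.0417, f(x_5) = 0.198347, coefficient = 2
x_6 = 4.5000, f(x_6) = 0.181818, coefficient = 1

I ≈ (0.458333/2) × 3.032192 = 0.694877
Exact value: 0.693147
Error: 0.001730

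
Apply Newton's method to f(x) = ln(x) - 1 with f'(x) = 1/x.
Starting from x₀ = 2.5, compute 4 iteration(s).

f(x) = ln(x) - 1
f'(x) = 1/x
x₀ = 2.5

Newton-Raphson formula: x_{n+1} = x_n - f(x_n)/f'(x_n)

Iteration 1:
  f(2.500000) = -0.083709
  f'(2.500000) = 0.400000
  x_1 = 2.500000 - (-0.083709)/0.400000 = 2.709273
Iteration 2:
  f(2.709273) = -0.003320
  f'(2.709273) = 0.369103
  x_2 = 2.709273 - (-0.003320)/0.369103 = 2.718267
Iteration 3:
  f(2.718267) = -0.000005
  f'(2.718267) = 0.367881
  x_3 = 2.718267 - (-0.000005)/0.367881 = 2.718282
Iteration 4:
  f(2.718282) = 0.000000
  f'(2.718282) = 0.367879
  x_4 = 2.718282 - 0.000000/0.367879 = 2.718282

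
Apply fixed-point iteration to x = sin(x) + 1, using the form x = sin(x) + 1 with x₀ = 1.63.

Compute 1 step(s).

Equation: x = sin(x) + 1
Fixed-point form: x = sin(x) + 1
x₀ = 1.63

x_1 = g(1.630000) = 1.998248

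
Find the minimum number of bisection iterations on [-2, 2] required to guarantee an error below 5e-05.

We need (b-a)/2^n ≤ 5e-05
(2 - (-2))/2^n ≤ 5e-05
4/2^n ≤ 5e-05
2^n ≥ 80000
n ≥ log₂(80000) = 16.29
n ≥ 17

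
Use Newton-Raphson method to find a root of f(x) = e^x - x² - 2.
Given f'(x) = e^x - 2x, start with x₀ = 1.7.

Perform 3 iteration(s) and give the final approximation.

f(x) = e^x - x² - 2
f'(x) = e^x - 2x
x₀ = 1.7

Newton-Raphson formula: x_{n+1} = x_n - f(x_n)/f'(x_n)

Iteration 1:
  f(1.700000) = 0.583947
  f'(1.700000) = 2.073947
  x_1 = 1.700000 - 0.583947/2.073947 = 1.418437
Iteration 2:
  f(1.418437) = 0.118695
  f'(1.418437) = 1.293785
  x_2 = 1.418437 - 0.118695/1.293785 = 1.326694
Iteration 3:
  f(1.326694) = 0.008447
  f'(1.326694) = 1.115176
  x_3 = 1.326694 - 0.008447/1.115176 = 1.319119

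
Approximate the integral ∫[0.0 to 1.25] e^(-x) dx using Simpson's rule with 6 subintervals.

f(x) = e^(-x)
a = 0.0, b = 1.25, n = 6
h = (b - a)/n = 0.208333

Simpson's rule: (h/3)[f(x₀) + 4f(x₁) + 2f(x₂) + ... + f(xₙ)]

x_0 = 0.0000, f(x_0) = 1.000000, coefficient = 1
x_1 = 0.2083, f(x_1) = 0.811936, coefficient = 4
x_2 = 0.4167, f(x_2) = 0.659241, coefficient = 2
x_3 = 0.6250, f(x_3) = 0.535261, coefficient = 4
x_4 = 0.8333, f(x_4) = 0.434598, coefficient = 2
x_5 = 1.0417, f(x_5) = 0.352866, coefficient = 4
x_6 = 1.2500, f(x_6) = 0.286505, coefficient = 1

I ≈ (0.208333/3) × 10.274438 = 0.713503
Exact value: 0.713495
Error: 0.000007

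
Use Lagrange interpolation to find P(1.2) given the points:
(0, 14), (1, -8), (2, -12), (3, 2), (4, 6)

Lagrange interpolation formula:
P(x) = Σ yᵢ × Lᵢ(x)
where Lᵢ(x) = Π_{j≠i} (x - xⱼ)/(xᵢ - xⱼ)

L_0(1.2) = (1.2 - 1)/(0 - 1) × (1.2 - 2)/(0 - 2) × (1.2 - 3)/(0 - 3) × (1.2 - 4)/(0 - 4) = -0.033600
L_1(1.2) = (1.2 - 0)/(1 - 0) × (1.2 - 2)/(1 - 2) × (1.2 - 3)/(1 - 3) × (1.2 - 4)/(1 - 4) = 0.806400
L_2(1.2) = (1.2 - 0)/(2 - 0) × (1.2 - 1)/(2 - 1) × (1.2 - 3)/(2 - 3) × (1.2 - 4)/(2 - 4) = 0.302400
L_3(1.2) = (1.2 - 0)/(3 - 0) × (1.2 - 1)/(3 - 1) × (1.2 - 2)/(3 - 2) × (1.2 - 4)/(3 - 4) = -0.089600
L_4(1.2) = (1.2 - 0)/(4 - 0) × (1.2 - 1)/(4 - 1) × (1.2 - 2)/(4 - 2) × (1.2 - 3)/(4 - 3) = 0.014400

P(1.2) = 14×L_0(1.2) + (-8)×L_1(1.2) + (-12)×L_2(1.2) + 2×L_3(1.2) + 6×L_4(1.2)
P(1.2) = -10.643200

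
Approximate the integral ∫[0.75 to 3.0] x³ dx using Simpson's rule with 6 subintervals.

f(x) = x³
a = 0.75, b = 3.0, n = 6
h = (b - a)/n = 0.375000

Simpson's rule: (h/3)[f(x₀) + 4f(x₁) + 2f(x₂) + ... + f(xₙ)]

x_0 = 0.7500, f(x_0) = 0.421875, coefficient = 1
x_1 = 1.1250, f(x_1) = 1.423828, coefficient = 4
x_2 = 1.5000, f(x_2) = 3.375000, coefficient = 2
x_3 = 1.8750, f(x_3) = 6.591797, coefficient = 4
x_4 = 2.2500, f(x_4) = 11.390625, coefficient = 2
x_5 = 2.6250, f(x_5) = 18.087891, coefficient = 4
x_6 = 3.0000, f(x_6) = 27.000000, coefficient = 1

I ≈ (0.375000/3) × 161.367188 = 20.170898
Exact value: 20.170898
Error: 0.000000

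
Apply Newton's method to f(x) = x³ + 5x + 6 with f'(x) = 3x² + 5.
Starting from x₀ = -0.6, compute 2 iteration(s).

f(x) = x³ + 5x + 6
f'(x) = 3x² + 5
x₀ = -0.6

Newton-Raphson formula: x_{n+1} = x_n - f(x_n)/f'(x_n)

Iteration 1:
  f(-0.600000) = 2.784000
  f'(-0.600000) = 6.080000
  x_1 = -0.600000 - 2.784000/6.080000 = -1.057895
Iteration 2:
  f(-1.057895) = -0.473407
  f'(-1.057895) = 8.357424
  x_2 = -1.057895 - (-0.473407)/8.357424 = -1.001250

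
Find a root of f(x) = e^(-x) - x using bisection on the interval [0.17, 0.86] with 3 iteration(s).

f(x) = e^(-x) - x
Initial interval: [0.17, 0.86]

Iteration 1:
  c_1 = (0.170000 + 0.860000)/2 = 0.515000
  f(c_1) = f(0.515000) = 0.082501
  f(a) × f(c) ≥ 0, new interval: [0.515000, 0.860000]
Iteration 2:
  c_2 = (0.515000 + 0.860000)/2 = 0.687500
  f(c_2) = f(0.687500) = -0.184668
  f(a) × f(c) < 0, new interval: [0.515000, 0.687500]
Iteration 3:
  c_3 = (0.515000 + 0.687500)/2 = 0.601250
  f(c_3) = f(0.601250) = -0.053124
  f(a) × f(c) < 0, new interval: [0.515000, 0.601250]

After 3 iteration(s), the approximation is c_3 = 0.601250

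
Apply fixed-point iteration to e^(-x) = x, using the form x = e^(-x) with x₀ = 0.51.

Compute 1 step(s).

Equation: e^(-x) = x
Fixed-point form: x = e^(-x)
x₀ = 0.51

x_1 = g(0.510000) = 0.600496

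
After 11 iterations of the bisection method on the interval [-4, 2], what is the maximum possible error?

Bisection error bound: |error| ≤ (b-a)/2^n
|error| ≤ (2 - (-4))/2^11 = 6/2^11
|error| ≤ 0.0029296875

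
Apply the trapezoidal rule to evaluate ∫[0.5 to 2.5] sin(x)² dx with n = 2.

f(x) = sin(x)²
a = 0.5, b = 2.5, n = 2
h = (b - a)/n = 1.000000

Trapezoidal rule: (h/2)[f(x₀) + 2f(x₁) + 2f(x₂) + ... + f(xₙ)]

x_0 = 0.5000, f(x_0) = 0.229849, coefficient = 1
x_1 = 1.5000, f(x_1) = 0.994996, coefficient = 2
x_2 = 2.5000, f(x_2) = 0.358169, coefficient = 1

I ≈ (1.000000/2) × 2.578010 = 1.289005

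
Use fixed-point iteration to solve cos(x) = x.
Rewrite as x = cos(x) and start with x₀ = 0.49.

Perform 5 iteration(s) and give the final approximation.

Equation: cos(x) = x
Fixed-point form: x = cos(x)
x₀ = 0.49

x_1 = g(0.490000) = 0.882333
x_2 = g(0.882333) = 0.635351
x_3 = g(0.635351) = 0.804863
x_4 = g(0.804863) = 0.693210
x_5 = g(0.693210) = 0.769199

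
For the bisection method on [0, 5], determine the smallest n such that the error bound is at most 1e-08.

We need (b-a)/2^n ≤ 1e-08
(5 - 0)/2^n ≤ 1e-08
5/2^n ≤ 1e-08
2^n ≥ 500000000
n ≥ log₂(500000000) = 28.90
n ≥ 29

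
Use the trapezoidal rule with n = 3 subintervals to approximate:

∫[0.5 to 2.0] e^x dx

f(x) = e^x
a = 0.5, b = 2.0, n = 3
h = (b - a)/n = 0.500000

Trapezoidal rule: (h/2)[f(x₀) + 2f(x₁) + 2f(x₂) + ... + f(xₙ)]

x_0 = 0.5000, f(x_0) = 1.648721, coefficient = 1
x_1 = 1.0000, f(x_1) = 2.718282, coefficient = 2
x_2 = 1.5000, f(x_2) = 4.481689, coefficient = 2
x_3 = 2.0000, f(x_3) = 7.389056, coefficient = 1

I ≈ (0.500000/2) × 23.437719 = 5.859430
Exact value: 5.740335
Error: 0.119095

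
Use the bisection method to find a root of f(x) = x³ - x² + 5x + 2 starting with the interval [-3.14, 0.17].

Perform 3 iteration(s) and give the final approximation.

f(x) = x³ - x² + 5x + 2
Initial interval: [-3.14, 0.17]

Iteration 1:
  c_1 = (-3.140000 + 0.170000)/2 = -1.485000
  f(c_1) = f(-1.485000) = -10.904984
  f(a) × f(c) ≥ 0, new interval: [-1.485000, 0.170000]
Iteration 2:
  c_2 = (-1.485000 + 0.170000)/2 = -0.657500
  f(c_2) = f(-0.657500) = -2.004048
  f(a) × f(c) ≥ 0, new interval: [-0.657500, 0.170000]
Iteration 3:
  c_3 = (-0.657500 + 0.170000)/2 = -0.243750
  f(c_3) = f(-0.243750) = 0.707354
  f(a) × f(c) < 0, new interval: [-0.657500, -0.243750]

After 3 iteration(s), the approximation is c_3 = -0.243750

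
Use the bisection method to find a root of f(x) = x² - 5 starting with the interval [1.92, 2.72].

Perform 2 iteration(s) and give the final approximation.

f(x) = x² - 5
Initial interval: [1.92, 2.72]

Iteration 1:
  c_1 = (1.920000 + 2.720000)/2 = 2.320000
  f(c_1) = f(2.320000) = 0.382400
  f(a) × f(c) < 0, new interval: [1.920000, 2.320000]
Iteration 2:
  c_2 = (1.920000 + 2.320000)/2 = 2.120000
  f(c_2) = f(2.120000) = -0.505600
  f(a) × f(c) ≥ 0, new interval: [2.120000, 2.320000]

After 2 iteration(s), the approximation is c_2 = 2.120000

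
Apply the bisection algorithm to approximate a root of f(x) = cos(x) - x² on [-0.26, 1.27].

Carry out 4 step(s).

f(x) = cos(x) - x²
Initial interval: [-0.26, 1.27]

Iteration 1:
  c_1 = (-0.260000 + 1.270000)/2 = 0.505000
  f(c_1) = f(0.505000) = 0.620149
  f(a) × f(c) ≥ 0, new interval: [0.505000, 1.270000]
Iteration 2:
  c_2 = (0.505000 + 1.270000)/2 = 0.887500
  f(c_2) = f(0.887500) = -0.156304
  f(a) × f(c) < 0, new interval: [0.505000, 0.887500]
Iteration 3:
  c_3 = (0.505000 + 0.887500)/2 = 0.696250
  f(c_3) = f(0.696250) = 0.282489
  f(a) × f(c) ≥ 0, new interval: [0.696250, 0.887500]
Iteration 4:
  c_4 = (0.696250 + 0.887500)/2 = 0.791875
  f(c_4) = f(0.791875) = 0.075446
  f(a) × f(c) ≥ 0, new interval: [0.791875, 0.887500]

After 4 iteration(s), the approximation is c_4 = 0.791875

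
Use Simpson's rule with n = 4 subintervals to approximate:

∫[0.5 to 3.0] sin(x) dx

f(x) = sin(x)
a = 0.5, b = 3.0, n = 4
h = (b - a)/n = 0.625000

Simpson's rule: (h/3)[f(x₀) + 4f(x₁) + 2f(x₂) + ... + f(xₙ)]

x_0 = 0.5000, f(x_0) = 0.479426, coefficient = 1
x_1 = 1.1250, f(x_1) = 0.902268, coefficient = 4
x_2 = 1.7500, f(x_2) = 0.983986, coefficient = 2
x_3 = 2.3750, f(x_3) = 0.693685, coefficient = 4
x_4 = 3.0000, f(x_4) = 0.141120, coefficient = 1

I ≈ (0.625000/3) × 8.972328 = 1.869235
Exact value: 1.867575
Error: 0.001660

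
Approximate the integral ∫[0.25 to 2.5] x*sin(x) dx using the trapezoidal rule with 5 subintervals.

f(x) = x*sin(x)
a = 0.25, b = 2.5, n = 5
h = (b - a)/n = 0.450000

Trapezoidal rule: (h/2)[f(x₀) + 2f(x₁) + 2f(x₂) + ... + f(xₙ)]

x_0 = 0.2500, f(x_0) = 0.061851, coefficient = 1
x_1 = 0.7000, f(x_1) = 0.450952, coefficient = 2
x_2 = 1.1500, f(x_2) = 1.049679, coefficient = 2
x_3 = 1.6000, f(x_3) = 1.599318, coefficient = 2
x_4 = 2.0500, f(x_4) = 1.819093, coefficient = 2
x_5 = 2.5000, f(x_5) = 1.496180, coefficient = 1

I ≈ (0.450000/2) × 11.396114 = 2.564126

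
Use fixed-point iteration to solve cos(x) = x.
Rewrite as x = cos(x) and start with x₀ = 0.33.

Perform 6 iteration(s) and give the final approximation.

Equation: cos(x) = x
Fixed-point form: x = cos(x)
x₀ = 0.33

x_1 = g(0.330000) = 0.946042
x_2 = g(0.946042) = 0.584898
x_3 = g(0.584898) = 0.833769
x_4 = g(0.833769) = 0.672090
x_5 = g(0.672090) = 0.782522
x_6 = g(0.782522) = 0.709138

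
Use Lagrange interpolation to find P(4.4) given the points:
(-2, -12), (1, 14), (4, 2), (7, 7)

Lagrange interpolation formula:
P(x) = Σ yᵢ × Lᵢ(x)
where Lᵢ(x) = Π_{j≠i} (x - xⱼ)/(xᵢ - xⱼ)

L_0(4.4) = (4.4 - 1)/(-2 - 1) × (4.4 - 4)/(-2 - 4) × (4.4 - 7)/(-2 - 7) = 0.021827
L_1(4.4) = (4.4 - (-2))/(1 - (-2)) × (4.4 - 4)/(1 - 4) × (4.4 - 7)/(1 - 7) = -0.123259
L_2(4.4) = (4.4 - (-2))/(4 - (-2)) × (4.4 - 1)/(4 - 1) × (4.4 - 7)/(4 - 7) = 1.047704
L_3(4.4) = (4.4 - (-2))/(7 - (-2)) × (4.4 - 1)/(7 - 1) × (4.4 - 4)/(7 - 4) = 0.053728

P(4.4) = (-12)×L_0(4.4) + 14×L_1(4.4) + 2×L_2(4.4) + 7×L_3(4.4)
P(4.4) = 0.483951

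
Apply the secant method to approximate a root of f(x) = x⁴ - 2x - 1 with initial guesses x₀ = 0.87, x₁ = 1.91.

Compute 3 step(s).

f(x) = x⁴ - 2x - 1
x₀ = 0.87, x₁ = 1.91

Secant formula: x_{n+1} = x_n - f(x_n)(x_n - x_{n-1})/(f(x_n) - f(x_{n-1}))

Iteration 1:
  f(0.870000) = -2.167102
  f(1.910000) = 8.488634
  x_2 = 1.910000 - 8.488634×(1.910000 - 0.870000)/(8.488634 - (-2.167102))
       = 1.081509
Iteration 2:
  f(1.910000) = 8.488634
  f(1.081509) = -1.794909
  x_3 = 1.081509 - (-1.794909)×(1.081509 - 1.910000)/(-1.794909 - 8.488634)
       = 1.226116
Iteration 3:
  f(1.081509) = -1.794909
  f(1.226116) = -1.192142
  x_4 = 1.226116 - (-1.192142)×(1.226116 - 1.081509)/(-1.192142 - (-1.794909))
       = 1.512115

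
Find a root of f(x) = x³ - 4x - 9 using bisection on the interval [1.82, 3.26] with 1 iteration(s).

f(x) = x³ - 4x - 9
Initial interval: [1.82, 3.26]

Iteration 1:
  c_1 = (1.820000 + 3.260000)/2 = 2.540000
  f(c_1) = f(2.540000) = -2.772936
  f(a) × f(c) ≥ 0, new interval: [2.540000, 3.260000]

After 1 iteration(s), the approximation is c_1 = 2.540000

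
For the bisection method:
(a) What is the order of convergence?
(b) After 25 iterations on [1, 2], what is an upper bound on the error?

(a) Bisection has linear (order 1) convergence; the error is halved each step.

(b) Error bound = (b-a)/2^n = (2 - 1)/2^{25}
    = 1/2^{25}

(a) 1 (linear); (b) error ≤ 2.98e-08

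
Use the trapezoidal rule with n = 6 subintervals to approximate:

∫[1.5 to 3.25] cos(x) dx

f(x) = cos(x)
a = 1.5, b = 3.25, n = 6
h = (b - a)/n = 0.291667

Trapezoidal rule: (h/2)[f(x₀) + 2f(x₁) + 2f(x₂) + ... + f(xₙ)]

x_0 = 1.5000, f(x_0) = 0.070737, coefficient = 1
x_1 = 1.7917, f(x_1) = -0.219079, coefficient = 2
x_2 = 2.0833, f(x_2) = -0.490390, coefficient = 2
x_3 = 2.3750, f(x_3) = -0.720278, coefficient = 2
x_4 = 2.6667, f(x_4) = -0.889327, coefficient = 2
x_5 = 2.9583, f(x_5) = -0.983255, coefficient = 2
x_6 = 3.2500, f(x_6) = -0.994130, coefficient = 1

I ≈ (0.291667/2) × -7.528050 = -1.097841
Exact value: -1.105690
Error: 0.007850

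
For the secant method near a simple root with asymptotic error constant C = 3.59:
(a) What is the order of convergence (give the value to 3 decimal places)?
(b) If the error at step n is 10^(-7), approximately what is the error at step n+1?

(a) Secant method has superlinear convergence with order φ = (1+√5)/2 ≈ 1.618.
    This means |e_{n+1}| ≈ C|e_n|^1.618.

(b) With |e_n| = 10^(-7) and C = 3.59:
    |e_{n+1}| ≈ 3.59 × (10^(-7))^1.618 = 3.59 × 10^(-11.33)

(a) ≈ 1.618 (golden ratio); (b) |e_{n+1}| ≈ 1.694e-11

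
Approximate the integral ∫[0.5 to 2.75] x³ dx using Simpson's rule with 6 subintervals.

f(x) = x³
a = 0.5, b = 2.75, n = 6
h = (b - a)/n = 0.375000

Simpson's rule: (h/3)[f(x₀) + 4f(x₁) + 2f(x₂) + ... + f(xₙ)]

x_0 = 0.5000, f(x_0) = 0.125000, coefficient = 1
x_1 = 0.8750, f(x_1) = 0.669922, coefficient = 4
x_2 = 1.2500, f(x_2) = 1.953125, coefficient = 2
x_3 = 1.6250, f(x_3) = 4.291016, coefficient = 4
x_4 = 2.0000, f(x_4) = 8.000000, coefficient = 2
x_5 = 2.3750, f(x_5) = 13.396484, coefficient = 4
x_6 = 2.7500, f(x_6) = 20.796875, coefficient = 1

I ≈ (0.375000/3) × 114.257812 = 14.282227
Exact value: 14.282227
Error: 0.000000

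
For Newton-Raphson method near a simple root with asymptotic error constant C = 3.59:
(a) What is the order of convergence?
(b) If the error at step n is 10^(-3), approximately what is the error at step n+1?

(a) Newton-Raphson has quadratic (order 2) convergence near simple roots.
    This means |e_{n+1}| ≈ C|e_n|².

(b) With |e_n| = 10^(-3) and C = 3.59:
    |e_{n+1}| ≈ 3.59 × (10^(-3))² = 3.59 × 10^(-6)

(a) 2 (quadratic); (b) |e_{n+1}| ≈ 3.590e-06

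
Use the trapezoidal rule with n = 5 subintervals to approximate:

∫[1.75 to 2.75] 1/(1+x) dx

f(x) = 1/(1+x)
a = 1.75, b = 2.75, n = 5
h = (b - a)/n = 0.200000

Trapezoidal rule: (h/2)[f(x₀) + 2f(x₁) + 2f(x₂) + ... + f(xₙ)]

x_0 = 1.7500, f(x_0) = 0.363636, coefficient = 1
x_1 = 1.9500, f(x_1) = 0.338983, coefficient = 2
x_2 = 2.1500, f(x_2) = 0.317460, coefficient = 2
x_3 = 2.3500, f(x_3) = 0.298507, coefficient = 2
x_4 = 2.5500, f(x_4) = 0.281690, coefficient = 2
x_5 = 2.7500, f(x_5) = 0.266667, coefficient = 1

I ≈ (0.200000/2) × 3.103585 = 0.310358
Exact value: 0.310155
Error: 0.000204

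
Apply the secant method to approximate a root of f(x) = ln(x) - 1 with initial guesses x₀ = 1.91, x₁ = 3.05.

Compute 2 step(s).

f(x) = ln(x) - 1
x₀ = 1.91, x₁ = 3.05

Secant formula: x_{n+1} = x_n - f(x_n)(x_n - x_{n-1})/(f(x_n) - f(x_{n-1}))

Iteration 1:
  f(1.910000) = -0.352897
  f(3.050000) = 0.115142
  x_2 = 3.050000 - 0.115142×(3.050000 - 1.910000)/(0.115142 - (-0.352897))
       = 2.769550
Iteration 2:
  f(3.050000) = 0.115142
  f(2.769550) = 0.018685
  x_3 = 2.769550 - 0.018685×(2.769550 - 3.050000)/(0.018685 - 0.115142)
       = 2.715223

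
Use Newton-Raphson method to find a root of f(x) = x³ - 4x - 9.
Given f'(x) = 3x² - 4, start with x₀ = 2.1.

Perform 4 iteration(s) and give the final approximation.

f(x) = x³ - 4x - 9
f'(x) = 3x² - 4
x₀ = 2.1

Newton-Raphson formula: x_{n+1} = x_n - f(x_n)/f'(x_n)

Iteration 1:
  f(2.100000) = -8.139000
  f'(2.100000) = 9.230000
  x_1 = 2.100000 - (-8.139000)/9.230000 = 2.981798
Iteration 2:
  f(2.981798) = 5.584341
  f'(2.981798) = 22.673367
  x_2 = 2.981798 - 5.584341/22.673367 = 2.735503
Iteration 3:
  f(2.735503) = 0.527699
  f'(2.735503) = 18.448935
  x_3 = 2.735503 - 0.527699/18.448935 = 2.706900
Iteration 4:
  f(2.706900) = 0.006691
  f'(2.706900) = 17.981924
  x_4 = 2.706900 - 0.006691/17.981924 = 2.706528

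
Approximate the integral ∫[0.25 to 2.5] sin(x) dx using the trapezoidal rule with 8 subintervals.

f(x) = sin(x)
a = 0.25, b = 2.5, n = 8
h = (b - a)/n = 0.281250

Trapezoidal rule: (h/2)[f(x₀) + 2f(x₁) + 2f(x₂) + ... + f(xₙ)]

x_0 = 0.2500, f(x_0) = 0.247404, coefficient = 1
x_1 = 0.5312, f(x_1) = 0.506611, coefficient = 2
x_2 = 0.8125, f(x_2) = 0.726009, coefficient = 2
x_3 = 1.0938, f(x_3) = 0.888355, coefficient = 2
x_4 = 1.3750, f(x_4) = 0.980893, coefficient = 2
x_5 = 1.6562, f(x_5) = 0.996351, coefficient = 2
x_6 = 1.9375, f(x_6) = 0.933514, coefficient = 2
x_7 = 2.2188, f(x_7) = 0.797321, coefficient = 2
x_8 = 2.5000, f(x_8) = 0.598472, coefficient = 1

I ≈ (0.281250/2) × 12.503984 = 1.758373
Exact value: 1.770056
Error: 0.011683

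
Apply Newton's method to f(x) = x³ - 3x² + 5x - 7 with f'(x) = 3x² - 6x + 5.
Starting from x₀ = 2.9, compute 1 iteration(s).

f(x) = x³ - 3x² + 5x - 7
f'(x) = 3x² - 6x + 5
x₀ = 2.9

Newton-Raphson formula: x_{n+1} = x_n - f(x_n)/f'(x_n)

Iteration 1:
  f(2.900000) = 6.659000
  f'(2.900000) = 12.830000
  x_1 = 2.900000 - 6.659000/12.830000 = 2.380982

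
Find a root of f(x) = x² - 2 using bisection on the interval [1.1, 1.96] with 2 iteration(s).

f(x) = x² - 2
Initial interval: [1.1, 1.96]

Iteration 1:
  c_1 = (1.100000 + 1.960000)/2 = 1.530000
  f(c_1) = f(1.530000) = 0.340900
  f(a) × f(c) < 0, new interval: [1.100000, 1.530000]
Iteration 2:
  c_2 = (1.100000 + 1.530000)/2 = 1.315000
  f(c_2) = f(1.315000) = -0.270775
  f(a) × f(c) ≥ 0, new interval: [1.315000, 1.530000]

After 2 iteration(s), the approximation is c_2 = 1.315000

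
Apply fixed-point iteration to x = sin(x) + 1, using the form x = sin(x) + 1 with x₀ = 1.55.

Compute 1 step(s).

Equation: x = sin(x) + 1
Fixed-point form: x = sin(x) + 1
x₀ = 1.55

x_1 = g(1.550000) = 1.999784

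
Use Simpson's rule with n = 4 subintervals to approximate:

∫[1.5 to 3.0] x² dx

f(x) = x²
a = 1.5, b = 3.0, n = 4
h = (b - a)/n = 0.375000

Simpson's rule: (h/3)[f(x₀) + 4f(x₁) + 2f(x₂) + ... + f(xₙ)]

x_0 = 1.5000, f(x_0) = 2.250000, coefficient = 1
x_1 = 1.8750, f(x_1) = 3.515625, coefficient = 4
x_2 = 2.2500, f(x_2) = 5.062500, coefficient = 2
x_3 = 2.6250, f(x_3) = 6.890625, coefficient = 4
x_4 = 3.0000, f(x_4) = 9.000000, coefficient = 1

I ≈ (0.375000/3) × 63.000000 = 7.875000
Exact value: 7.875000
Error: 0.000000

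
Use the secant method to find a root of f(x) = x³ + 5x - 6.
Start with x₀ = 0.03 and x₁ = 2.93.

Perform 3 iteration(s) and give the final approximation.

f(x) = x³ + 5x - 6
x₀ = 0.03, x₁ = 2.93

Secant formula: x_{n+1} = x_n - f(x_n)(x_n - x_{n-1})/(f(x_n) - f(x_{n-1}))

Iteration 1:
  f(0.030000) = -5.849973
  f(2.930000) = 33.803757
  x_2 = 2.930000 - 33.803757×(2.930000 - 0.030000)/(33.803757 - (-5.849973))
       = 0.457827
Iteration 2:
  f(2.930000) = 33.803757
  f(0.457827) = -3.614904
  x_3 = 0.457827 - (-3.614904)×(0.457827 - 2.930000)/(-3.614904 - 33.803757)
       = 0.696656
Iteration 3:
  f(0.457827) = -3.614904
  f(0.696656) = -2.178613
  x_4 = 0.696656 - (-2.178613)×(0.696656 - 0.457827)/(-2.178613 - (-3.614904))
       = 1.058920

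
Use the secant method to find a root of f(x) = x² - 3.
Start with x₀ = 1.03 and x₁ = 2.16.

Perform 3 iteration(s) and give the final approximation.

f(x) = x² - 3
x₀ = 1.03, x₁ = 2.16

Secant formula: x_{n+1} = x_n - f(x_n)(x_n - x_{n-1})/(f(x_n) - f(x_{n-1}))

Iteration 1:
  f(1.030000) = -1.939100
  f(2.160000) = 1.665600
  x_2 = 2.160000 - 1.665600×(2.160000 - 1.030000)/(1.665600 - (-1.939100))
       = 1.637868
Iteration 2:
  f(2.160000) = 1.665600
  f(1.637868) = -0.317387
  x_3 = 1.637868 - (-0.317387)×(1.637868 - 2.160000)/(-0.317387 - 1.665600)
       = 1.721438
Iteration 3:
  f(1.637868) = -0.317387
  f(1.721438) = -0.036651
  x_4 = 1.721438 - (-0.036651)×(1.721438 - 1.637868)/(-0.036651 - (-0.317387))
       = 1.732348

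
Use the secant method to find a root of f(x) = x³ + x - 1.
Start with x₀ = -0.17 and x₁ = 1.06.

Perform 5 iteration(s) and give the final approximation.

f(x) = x³ + x - 1
x₀ = -0.17, x₁ = 1.06

Secant formula: x_{n+1} = x_n - f(x_n)(x_n - x_{n-1})/(f(x_n) - f(x_{n-1}))

Iteration 1:
  f(-0.170000) = -1.174913
  f(1.060000) = 1.251016
  x_2 = 1.060000 - 1.251016×(1.060000 - (-0.170000))/(1.251016 - (-1.174913))
       = 0.425707
Iteration 2:
  f(1.060000) = 1.251016
  f(0.425707) = -0.497144
  x_3 = 0.425707 - (-0.497144)×(0.425707 - 1.060000)/(-0.497144 - 1.251016)
       = 0.606088
Iteration 3:
  f(0.425707) = -0.497144
  f(0.606088) = -0.171270
  x_4 = 0.606088 - (-0.171270)×(0.606088 - 0.425707)/(-0.171270 - (-0.497144))
       = 0.700891
Iteration 4:
  f(0.606088) = -0.171270
  f(0.700891) = 0.045203
  x_5 = 0.700891 - 0.045203×(0.700891 - 0.606088)/(0.045203 - (-0.171270))
       = 0.681095
Iteration 5:
  f(0.700891) = 0.045203
  f(0.681095) = -0.002952
  x_6 = 0.681095 - (-0.002952)×(0.681095 - 0.700891)/(-0.002952 - 0.045203)
       = 0.682308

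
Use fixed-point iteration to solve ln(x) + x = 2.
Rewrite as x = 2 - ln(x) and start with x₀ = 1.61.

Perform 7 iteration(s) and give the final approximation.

Equation: ln(x) + x = 2
Fixed-point form: x = 2 - ln(x)
x₀ = 1.61

x_1 = g(1.610000) = 1.523766
x_2 = g(1.523766) = 1.578815
x_3 = g(1.578815) = 1.543325
x_4 = g(1.543325) = 1.566061
x_5 = g(1.566061) = 1.551437
x_6 = g(1.551437) = 1.560819
x_7 = g(1.560819) = 1.554790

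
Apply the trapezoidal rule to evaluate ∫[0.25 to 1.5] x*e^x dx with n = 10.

f(x) = x*e^x
a = 0.25, b = 1.5, n = 10
h = (b - a)/n = 0.125000

Trapezoidal rule: (h/2)[f(x₀) + 2f(x₁) + 2f(x₂) + ... + f(xₙ)]

x_0 = 0.2500, f(x_0) = 0.321006, coefficient = 1
x_1 = 0.3750, f(x_1) = 0.545622, coefficient = 2
x_2 = 0.5000, f(x_2) = 0.824361, coefficient = 2
x_3 = 0.6250, f(x_3) = 1.167654, coefficient = 2
x_4 = 0.7500, f(x_4) = 1.587750, coefficient = 2
x_5 = 0.8750, f(x_5) = 2.099016, coefficient = 2
x_6 = 1.0000, f(x_6) = 2.718282, coefficient = 2
x_7 = 1.1250, f(x_7) = 3.465244, coefficient = 2
x_8 = 1.2500, f(x_8) = 4.362929, coefficient = 2
x_9 = 1.3750, f(x_9) = 5.438230, coefficient = 2
x_10 = 1.5000, f(x_10) = 6.722534, coefficient = 1

I ≈ (0.125000/2) × 51.461714 = 3.216357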